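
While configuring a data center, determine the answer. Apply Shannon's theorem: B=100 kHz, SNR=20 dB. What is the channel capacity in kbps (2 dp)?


Given: B = 100 kHz, SNR = 20 dB
SNR linear = 10^(20/10) = 100
1 + SNR = 101
log2(101) = 6.6582114828
C = 100 * 1000 * 6.6582114828 = 665821.1483 bps
C = 665.821148 kbps -> 665.82 kbps (2 dp)

665.82


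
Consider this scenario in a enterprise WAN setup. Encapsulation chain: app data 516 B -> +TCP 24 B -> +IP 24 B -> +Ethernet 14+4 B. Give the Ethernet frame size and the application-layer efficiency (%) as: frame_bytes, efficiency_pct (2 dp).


TCP segment = 516 + 24 = 540 B
IP packet = 540 + 24 = 564 B
Ethernet frame = 564 + 14 + 4 = 582 B
Efficiency = app / frame = 516 / 582 = 0.886598 = 88.6598% -> 88.66% (2 dp)

582, 88.66


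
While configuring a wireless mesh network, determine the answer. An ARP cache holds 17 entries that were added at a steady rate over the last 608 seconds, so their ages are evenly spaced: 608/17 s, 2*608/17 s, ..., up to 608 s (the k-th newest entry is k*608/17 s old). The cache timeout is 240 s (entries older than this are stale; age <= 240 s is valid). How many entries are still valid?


Ages are k * 608/17 s for k = 1..17 (spacing = 35.7647 s).
Entry k is valid iff k * 608/17 <= 240 iff k <= 17 * 240 / 608 = 6.7105
n_valid = floor(6.7105) = 6
(n_stale = 17 - 6 = 11)

6


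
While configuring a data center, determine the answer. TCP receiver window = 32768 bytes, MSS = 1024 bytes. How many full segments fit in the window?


Given: RWND = 32768 bytes, MSS = 1024 bytes
Full segments = floor(RWND / MSS)
Full segments = floor(32768 / 1024)
Full segments = floor(32.0) = 32

32


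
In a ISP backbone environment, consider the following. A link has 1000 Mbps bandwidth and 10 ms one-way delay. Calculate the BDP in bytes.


Given: bandwidth = 1000 Mbps, delay = 10 ms
BDP in bits = 1000 * 10^6 * 10 / 1000
BDP in bits = 10000000
BDP in bytes = 10000000 / 8 = 1250000

1250000


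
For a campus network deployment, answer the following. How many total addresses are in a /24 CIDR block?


Given: CIDR prefix /24
Host bits = 32 - 24 = 8
Total addresses = 2^8 = 256

256


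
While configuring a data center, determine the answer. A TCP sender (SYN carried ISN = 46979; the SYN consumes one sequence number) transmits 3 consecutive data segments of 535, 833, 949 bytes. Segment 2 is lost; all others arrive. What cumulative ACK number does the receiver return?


SYN uses sequence number 46979; first data byte = ISN + 1 = 46980.
Segment 1: SEQ = 46980, len = 535 B, covers [46980, 47514]
Segment 2: SEQ = 47515, len = 833 B, covers [47515, 48347] [LOST]
Segment 3: SEQ = 48348, len = 949 B, covers [48348, 49296]
In-order data received: bytes [46980, 47514] (segments 1..1).
Segment 2 missing -> gap begins at byte 47515; later segments buffered out of order.
Cumulative ACK = next expected in-order byte = 46980 + 535 = 47515

47515


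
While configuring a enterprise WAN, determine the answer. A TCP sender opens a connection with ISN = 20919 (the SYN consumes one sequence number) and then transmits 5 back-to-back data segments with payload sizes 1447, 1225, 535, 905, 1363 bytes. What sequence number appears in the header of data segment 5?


The SYN occupies sequence number ISN = 20919, so the first data byte is ISN + 1 = 20920.
SEQ of data segment i = (ISN + 1) + sum of payload sizes of segments 1..i-1.
Segment 1: SEQ = 20920, payload = 1447 bytes
Segment 2: SEQ = 22367, payload = 1225 bytes
Segment 3: SEQ = 23592, payload = 535 bytes
Segment 4: SEQ = 24127, payload = 905 bytes
Segment 5: SEQ = 25032, payload = 1363 bytes
SEQ of segment 5 = 20920 + 1447 + 1225 + 535 + 905 = 25032

25032


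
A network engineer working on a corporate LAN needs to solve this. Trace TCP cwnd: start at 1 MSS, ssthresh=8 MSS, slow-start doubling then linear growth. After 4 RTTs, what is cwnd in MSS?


RTT 0: cwnd = 1 MSS (initial)
RTT 1: cwnd = 2 MSS (slow start, doubled)
RTT 2: cwnd = 4 MSS (slow start, doubled)
RTT 3: cwnd = 8 MSS (slow start, doubled)
RTT 4: cwnd = 9 MSS (congestion avoidance, +1)

9


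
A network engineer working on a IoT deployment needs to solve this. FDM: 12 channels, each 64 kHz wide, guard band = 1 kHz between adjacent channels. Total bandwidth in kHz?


Given: 12 channels, 64 kHz each, guard = 1 kHz
Channel bandwidth = 12 * 64 = 768 kHz
Guard bands = 11 gaps * 1 kHz = 11 kHz
Total = 768 + 11 = 779 kHz

779


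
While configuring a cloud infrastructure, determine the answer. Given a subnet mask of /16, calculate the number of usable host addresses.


Given: subnet mask /16
Host bits = 32 - 16 = 16
Total addresses = 2^16 = 65536
Usable hosts = 65536 - 2 (network + broadcast) = 65534

65534


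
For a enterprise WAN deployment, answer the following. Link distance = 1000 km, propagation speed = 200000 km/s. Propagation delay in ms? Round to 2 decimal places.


Given: distance = 1000 km, speed = 200000 km/s
Delay = distance / speed = 1000 / 200000 seconds
Delay in ms = 1000 * 1000 / 200000
Delay = 5.0000 ms
Rounded to 2 dp = 5.00 ms

5.00


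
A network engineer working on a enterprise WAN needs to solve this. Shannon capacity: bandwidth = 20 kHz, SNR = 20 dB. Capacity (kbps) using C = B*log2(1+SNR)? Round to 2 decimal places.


Given: B = 20 kHz, SNR = 20 dB
SNR linear = 10^(20/10) = 100
1 + SNR = 101
log2(101) = 6.6582114828
C = 20 * 1000 * 6.6582114828 = 133164.2297 bps
C = 133.164230 kbps -> 133.16 kbps (2 dp)

133.16


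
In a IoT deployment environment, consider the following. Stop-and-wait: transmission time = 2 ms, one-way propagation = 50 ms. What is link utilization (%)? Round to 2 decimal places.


Given: Ttrans = 2 ms, Tprop = 50 ms
RTT = 2 * Tprop = 2 * 50 = 100 ms
U = Ttrans / (Ttrans + RTT)
U = 2 / (2 + 100)
U = 2 / 102 = 0.019608
U% = 1.96%

1.96


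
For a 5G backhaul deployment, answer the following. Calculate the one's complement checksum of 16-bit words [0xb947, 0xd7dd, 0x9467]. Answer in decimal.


Given words: [0xb947, 0xd7dd, 0x9467]
Step 1: Sum all words
Raw sum = 47431 + 55261 + 37991 = 140683
Step 2: Fold carry: (9611 + 2) = 9613
One's complement = ~9613 & 0xFFFF = 55922

55922


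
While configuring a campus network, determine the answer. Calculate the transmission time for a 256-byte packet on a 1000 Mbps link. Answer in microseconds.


Given: packet = 256 bytes, bandwidth = 1000 Mbps
Packet in bits = 256 * 8 = 2048 bits
Bandwidth = 1000 * 10^6 = 1000000000 bps
Time = 2048 / 1000000000 seconds
Time in us = 2048 * 10^6 / 1000000000 = 2.048

2.048


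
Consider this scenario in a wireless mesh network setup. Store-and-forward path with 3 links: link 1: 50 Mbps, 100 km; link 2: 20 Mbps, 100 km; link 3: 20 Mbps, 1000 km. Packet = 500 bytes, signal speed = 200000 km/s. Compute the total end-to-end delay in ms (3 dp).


Packet = 500 bytes = 4000 bits. Store-and-forward: sum (t_trans + t_prop) per link.
Link 1: t_trans = 4000/(50*10^6) s = 0.0800 ms; t_prop = 100/200000 s = 0.5000 ms; subtotal = 0.5800 ms
Link 2: t_trans = 4000/(20*10^6) s = 0.2000 ms; t_prop = 100/200000 s = 0.5000 ms; subtotal = 0.7000 ms
Link 3: t_trans = 4000/(20*10^6) s = 0.2000 ms; t_prop = 1000/200000 s = 5.0000 ms; subtotal = 5.2000 ms
End-to-end = 0.5800 + 0.7000 + 5.2000 = 6.4800 ms -> 6.480 ms (3 dp)

6.480


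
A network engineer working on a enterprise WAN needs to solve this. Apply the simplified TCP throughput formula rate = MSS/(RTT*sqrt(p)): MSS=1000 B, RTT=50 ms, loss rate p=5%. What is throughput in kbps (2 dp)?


Given: MSS = 1000 bytes, RTT = 50 ms, loss = 5%
RTT in seconds = 50 / 1000 = 0.05
Loss rate = 5% = 0.05
sqrt(loss) = sqrt(0.05) = 0.223606797750
Throughput (bytes/s) = 1000 / (0.05 * 0.223606797750) = 89442.7191
Throughput (kbps) = 89442.7191 * 8 / 1000 = 715.541753 -> 715.54 kbps (2 dp)

715.54


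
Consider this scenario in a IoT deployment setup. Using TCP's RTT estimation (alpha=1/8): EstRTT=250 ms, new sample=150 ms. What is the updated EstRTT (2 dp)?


Given: EstRTT = 250 ms, SampleRTT = 150 ms, alpha = 1/8
New EstRTT = (1 - alpha) * EstRTT + alpha * SampleRTT
(7/8) * 250 = 218.75
(1/8) * 150 = 18.75
New EstRTT = 218.75 + 18.75 = 237.5 ms -> 237.50 ms (2 dp)

237.50


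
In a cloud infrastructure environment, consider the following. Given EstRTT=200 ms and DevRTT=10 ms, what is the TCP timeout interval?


Given: EstRTT = 200 ms, DevRTT = 10 ms
Timeout = EstRTT + 4 * DevRTT
4 * DevRTT = 4 * 10 = 40
Timeout = 200 + 40 = 240 ms

240


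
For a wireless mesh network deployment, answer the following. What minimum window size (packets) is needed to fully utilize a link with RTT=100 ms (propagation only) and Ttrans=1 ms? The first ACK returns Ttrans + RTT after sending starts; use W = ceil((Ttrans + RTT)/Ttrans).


Given: Ttrans = 1 ms, RTT = 100 ms (= 2 * Tprop, Tprop = 50 ms)
Time until first ACK returns = Ttrans + RTT = 1 + 100 = 101 ms
Need W * Ttrans >= Ttrans + RTT  ->  W >= (Ttrans + RTT) / Ttrans
(Ttrans + RTT) / Ttrans = 101 / 1 = 101
W_min = ceil(101) = 101

101


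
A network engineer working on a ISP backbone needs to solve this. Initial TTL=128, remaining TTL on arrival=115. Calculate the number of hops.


Given: initial TTL = 128, received TTL = 115
Hops = initial TTL - received TTL
Hops = 128 - 115 = 13

13


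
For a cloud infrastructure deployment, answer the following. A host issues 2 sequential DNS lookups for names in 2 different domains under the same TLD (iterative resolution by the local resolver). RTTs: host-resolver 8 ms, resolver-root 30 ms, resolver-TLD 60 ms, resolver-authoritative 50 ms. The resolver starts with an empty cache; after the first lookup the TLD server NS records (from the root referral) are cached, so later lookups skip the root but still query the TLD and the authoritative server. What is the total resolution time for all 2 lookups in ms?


Lookup 1 (cold cache): local + root + TLD + auth = 8 + 30 + 60 + 50 = 148 ms
Lookups 2..2 (TLD NS cached -> skip root; new domain -> still ask TLD and auth): local + TLD + auth = 8 + 60 + 50 = 118 ms each
Remaining 1 lookups: 1 * 118 = 118 ms
Total = 148 + 118 = 266 ms

266


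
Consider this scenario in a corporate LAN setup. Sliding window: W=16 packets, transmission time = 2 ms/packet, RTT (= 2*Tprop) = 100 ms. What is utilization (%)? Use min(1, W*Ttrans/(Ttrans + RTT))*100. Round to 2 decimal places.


Given: W = 16, Ttrans = 2 ms, RTT = 100 ms (= 2 * Tprop, Tprop = 50 ms)
Cycle time = Ttrans + RTT = 2 + 100 = 102 ms (first packet sent until its ACK returns)
W * Ttrans = 16 * 2 = 32 ms of sending per cycle
W * Ttrans / (Ttrans + RTT) = 32 / 102 = 0.313725
U = min(1, 0.313725) = 0.313725
U% = 31.37%

31.37


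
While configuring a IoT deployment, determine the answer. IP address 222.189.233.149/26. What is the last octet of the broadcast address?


Given: IP = 222.189.233.149, prefix = /26
Host bits = 32 - 26 = 6
Network last octet = 149 AND mask = 128
Host part size = 2^6 - 1 = 63
Broadcast last octet = 128 OR 63 = 191

191


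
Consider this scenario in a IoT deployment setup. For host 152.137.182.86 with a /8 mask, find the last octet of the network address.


Given: IP = 152.137.182.86, prefix = /8
Subnet mask = 255.0.0.0
Last octet of IP: 86
Last octet of mask: 0
Network last octet = 86 AND 0 = 0

0


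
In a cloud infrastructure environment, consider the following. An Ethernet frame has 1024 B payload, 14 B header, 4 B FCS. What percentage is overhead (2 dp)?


Given: payload = 1024 B, header = 14 B, trailer = 4 B
Overhead bytes = header + trailer = 14 + 4 = 18
Total frame = payload + overhead = 1024 + 18 = 1042
Overhead % = 18 / 1042 * 100 = 1.7274% -> 1.73% (2 dp)

1.73


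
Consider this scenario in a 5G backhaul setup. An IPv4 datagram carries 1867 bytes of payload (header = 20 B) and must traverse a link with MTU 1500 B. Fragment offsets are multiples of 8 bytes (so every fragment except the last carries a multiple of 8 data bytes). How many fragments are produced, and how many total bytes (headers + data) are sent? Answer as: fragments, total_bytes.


Max data per non-final fragment = floor((MTU - header)/8)*8 = floor((1500 - 20)/8)*8 = floor(1480/8)*8 = 1480 B
Final fragment needs no 8-byte alignment: it can carry up to MTU - header = 1480 B
Non-final fragments needed = ceil((payload - 1480) / 1480) = ceil(387/1480) = ceil(0.2615) = 1
Number of fragments = 1 + 1 = 2
Fragment sizes (data): 1 * 1480 B + 387 B (last, 387 <= 1480 OK)
Total bytes sent = payload + n_frags * header = 1867 + 2*20 = 1867 + 40 = 1907 B

2, 1907


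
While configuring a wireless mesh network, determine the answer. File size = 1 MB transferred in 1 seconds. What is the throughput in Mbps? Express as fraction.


Given: file = 1 MB, time = 1 s
File in Mb = 1 * 8 = 8 Mb
Throughput = 8 / 1 Mbps
Throughput = 8 Mbps

8


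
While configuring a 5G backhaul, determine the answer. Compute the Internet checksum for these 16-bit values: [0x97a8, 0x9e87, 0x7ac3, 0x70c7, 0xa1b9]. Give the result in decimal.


Given words: [0x97a8, 0x9e87, 0x7ac3, 0x70c7, 0xa1b9]
Step 1: Sum all words
Raw sum = 38824 + 40583 + 31427 + 28871 + 41401 = 181106
Step 2: Fold carry: (50034 + 2) = 50036
One's complement = ~50036 & 0xFFFF = 15499

15499


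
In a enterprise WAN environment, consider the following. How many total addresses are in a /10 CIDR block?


Given: CIDR prefix /10
Host bits = 32 - 10 = 22
Total addresses = 2^22 = 4194304

4194304


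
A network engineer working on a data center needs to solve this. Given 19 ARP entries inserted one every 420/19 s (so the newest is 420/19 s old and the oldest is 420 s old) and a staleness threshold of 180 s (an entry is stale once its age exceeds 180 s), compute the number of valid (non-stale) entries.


Ages are k * 420/19 s for k = 1..19 (spacing = 22.1053 s).
Entry k is valid iff k * 420/19 <= 180 iff k <= 19 * 180 / 420 = 8.1429
n_valid = floor(8.1429) = 8
(n_stale = 19 - 8 = 11)

8


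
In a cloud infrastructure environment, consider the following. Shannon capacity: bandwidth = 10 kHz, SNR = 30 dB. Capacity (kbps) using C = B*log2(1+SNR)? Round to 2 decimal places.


Given: B = 10 kHz, SNR = 30 dB
SNR linear = 10^(30/10) = 1000
1 + SNR = 1001
log2(1001) = 9.9672262588
C = 10 * 1000 * 9.9672262588 = 99672.2626 bps
C = 99.672263 kbps -> 99.67 kbps (2 dp)

99.67


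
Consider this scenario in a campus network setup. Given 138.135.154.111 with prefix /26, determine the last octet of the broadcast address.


Given: IP = 138.135.154.111, prefix = /26
Host bits = 32 - 26 = 6
Network last octet = 111 AND mask = 64
Host part size = 2^6 - 1 = 63
Broadcast last octet = 64 OR 63 = 127

127


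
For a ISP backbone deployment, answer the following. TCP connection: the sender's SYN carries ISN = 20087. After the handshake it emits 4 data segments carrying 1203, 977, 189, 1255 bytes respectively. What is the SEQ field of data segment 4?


The SYN occupies sequence number ISN = 20087, so the first data byte is ISN + 1 = 20088.
SEQ of data segment i = (ISN + 1) + sum of payload sizes of segments 1..i-1.
Segment 1: SEQ = 20088, payload = 1203 bytes
Segment 2: SEQ = 21291, payload = 977 bytes
Segment 3: SEQ = 22268, payload = 189 bytes
Segment 4: SEQ = 22457, payload = 1255 bytes
SEQ of segment 4 = 20088 + 1203 + 977 + 189 = 22457

22457


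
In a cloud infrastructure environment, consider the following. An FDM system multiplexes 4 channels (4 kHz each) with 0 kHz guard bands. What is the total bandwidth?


Given: 4 channels, 4 kHz each, guard = 0 kHz
Channel bandwidth = 4 * 4 = 16 kHz
Guard bands = 3 gaps * 0 kHz = 0 kHz
Total = 16 + 0 = 16 kHz

16


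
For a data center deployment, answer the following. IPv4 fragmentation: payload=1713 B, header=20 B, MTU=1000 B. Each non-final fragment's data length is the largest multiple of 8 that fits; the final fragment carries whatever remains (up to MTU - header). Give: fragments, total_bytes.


Max data per non-final fragment = floor((MTU - header)/8)*8 = floor((1000 - 20)/8)*8 = floor(980/8)*8 = 976 B
Final fragment needs no 8-byte alignment: it can carry up to MTU - header = 980 B
Non-final fragments needed = ceil((payload - 980) / 976) = ceil(733/976) = ceil(0.7510) = 1
Number of fragments = 1 + 1 = 2
Fragment sizes (data): 1 * 976 B + 737 B (last, 737 <= 980 OK)
Total bytes sent = payload + n_frags * header = 1713 + 2*20 = 1713 + 40 = 1753 B

2, 1753


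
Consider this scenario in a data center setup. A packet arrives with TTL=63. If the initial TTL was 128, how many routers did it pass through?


Given: initial TTL = 128, received TTL = 63
Hops = initial TTL - received TTL
Hops = 128 - 63 = 65

65


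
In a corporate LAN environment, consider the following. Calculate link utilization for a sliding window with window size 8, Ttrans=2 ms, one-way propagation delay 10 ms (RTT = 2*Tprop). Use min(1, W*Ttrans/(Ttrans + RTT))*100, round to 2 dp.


Given: W = 8, Ttrans = 2 ms, RTT = 20 ms (= 2 * Tprop, Tprop = 10 ms)
Cycle time = Ttrans + RTT = 2 + 20 = 22 ms (first packet sent until its ACK returns)
W * Ttrans = 8 * 2 = 16 ms of sending per cycle
W * Ttrans / (Ttrans + RTT) = 16 / 22 = 0.727273
U = min(1, 0.727273) = 0.727273
U% = 72.73%

72.73


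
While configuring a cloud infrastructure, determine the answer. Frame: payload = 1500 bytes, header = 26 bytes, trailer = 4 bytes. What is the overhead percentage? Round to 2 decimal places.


Given: payload = 1500 B, header = 26 B, trailer = 4 B
Overhead bytes = header + trailer = 26 + 4 = 30
Total frame = payload + overhead = 1500 + 30 = 1530
Overhead % = 30 / 1530 * 100 = 1.9608% -> 1.96% (2 dp)

1.96


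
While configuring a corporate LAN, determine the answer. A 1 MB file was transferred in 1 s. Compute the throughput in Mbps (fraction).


Given: file = 1 MB, time = 1 s
File in Mb = 1 * 8 = 8 Mb
Throughput = 8 / 1 Mbps
Throughput = 8 Mbps

8


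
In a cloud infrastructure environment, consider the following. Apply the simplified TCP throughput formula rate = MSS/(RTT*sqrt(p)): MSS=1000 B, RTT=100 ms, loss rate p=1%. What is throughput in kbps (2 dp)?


Given: MSS = 1000 bytes, RTT = 100 ms, loss = 1%
RTT in seconds = 100 / 1000 = 0.1
Loss rate = 1% = 0.01
sqrt(loss) = sqrt(0.01) = 0.1
Throughput (bytes/s) = 1000 / (0.1 * 0.1) = 100000.0000
Throughput (kbps) = 100000.0000 * 8 / 1000 = 800.000000 -> 800.00 kbps (2 dp)

800.00


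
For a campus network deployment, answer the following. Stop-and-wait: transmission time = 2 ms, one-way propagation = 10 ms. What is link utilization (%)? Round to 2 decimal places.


Given: Ttrans = 2 ms, Tprop = 10 ms
RTT = 2 * Tprop = 2 * 10 = 20 ms
U = Ttrans / (Ttrans + RTT)
U = 2 / (2 + 20)
U = 2 / 22 = 0.090909
U% = 9.09%

9.09


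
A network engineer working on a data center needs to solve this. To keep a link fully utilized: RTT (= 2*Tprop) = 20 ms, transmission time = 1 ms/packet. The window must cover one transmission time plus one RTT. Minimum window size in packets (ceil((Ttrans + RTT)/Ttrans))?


Given: Ttrans = 1 ms, RTT = 20 ms (= 2 * Tprop, Tprop = 10 ms)
Time until first ACK returns = Ttrans + RTT = 1 + 20 = 21 ms
Need W * Ttrans >= Ttrans + RTT  ->  W >= (Ttrans + RTT) / Ttrans
(Ttrans + RTT) / Ttrans = 21 / 1 = 21
W_min = ceil(21) = 21

21


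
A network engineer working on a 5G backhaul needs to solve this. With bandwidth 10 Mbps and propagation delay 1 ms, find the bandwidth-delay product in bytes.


Given: bandwidth = 10 Mbps, delay = 1 ms
BDP in bits = 10 * 10^6 * 1 / 1000
BDP in bits = 10000
BDP in bytes = 10000 / 8 = 1250

1250


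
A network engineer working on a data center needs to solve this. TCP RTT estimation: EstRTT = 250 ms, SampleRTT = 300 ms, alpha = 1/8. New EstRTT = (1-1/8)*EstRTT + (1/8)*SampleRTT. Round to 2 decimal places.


Given: EstRTT = 250 ms, SampleRTT = 300 ms, alpha = 1/8
New EstRTT = (1 - alpha) * EstRTT + alpha * SampleRTT
(7/8) * 250 = 218.75
(1/8) * 300 = 37.5
New EstRTT = 218.75 + 37.5 = 256.25 ms -> 256.25 ms (2 dp)

256.25


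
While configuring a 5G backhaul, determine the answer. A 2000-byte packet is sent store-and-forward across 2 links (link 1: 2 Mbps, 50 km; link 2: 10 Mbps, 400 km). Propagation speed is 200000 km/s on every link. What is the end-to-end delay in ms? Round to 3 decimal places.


Packet = 2000 bytes = 16000 bits. Store-and-forward: sum (t_trans + t_prop) per link.
Link 1: t_trans = 16000/(2*10^6) s = 8.0000 ms; t_prop = 50/200000 s = 0.2500 ms; subtotal = 8.2500 ms
Link 2: t_trans = 16000/(10*10^6) s = 1.6000 ms; t_prop = 400/200000 s = 2.0000 ms; subtotal = 3.6000 ms
End-to-end = 8.2500 + 3.6000 = 11.8500 ms -> 11.850 ms (3 dp)

11.850


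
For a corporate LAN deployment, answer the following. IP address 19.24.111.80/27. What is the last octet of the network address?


Given: IP = 19.24.111.80, prefix = /27
Subnet mask = 255.255.255.224
Last octet of IP: 80
Last octet of mask: 224
Network last octet = 80 AND 224 = 64

64


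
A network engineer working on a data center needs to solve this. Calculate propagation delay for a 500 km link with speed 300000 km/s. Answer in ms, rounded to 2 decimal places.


Given: distance = 500 km, speed = 300000 km/s
Delay = distance / speed = 500 / 300000 seconds
Delay in ms = 500 * 1000 / 300000
Delay = 1.6667 ms
Rounded to 2 dp = 1.67 ms

1.67


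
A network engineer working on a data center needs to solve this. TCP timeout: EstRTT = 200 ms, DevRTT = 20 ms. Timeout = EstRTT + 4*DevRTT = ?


Given: EstRTT = 200 ms, DevRTT = 20 ms
Timeout = EstRTT + 4 * DevRTT
4 * DevRTT = 4 * 20 = 80
Timeout = 200 + 80 = 280 ms

280


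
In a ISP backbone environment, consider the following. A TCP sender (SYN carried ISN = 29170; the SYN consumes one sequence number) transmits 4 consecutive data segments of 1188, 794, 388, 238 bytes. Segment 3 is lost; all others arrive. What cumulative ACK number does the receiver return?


SYN uses sequence number 29170; first data byte = ISN + 1 = 29171.
Segment 1: SEQ = 29171, len = 1188 B, covers [29171, 30358]
Segment 2: SEQ = 30359, len = 794 B, covers [30359, 31152]
Segment 3: SEQ = 31153, len = 388 B, covers [31153, 31540] [LOST]
Segment 4: SEQ = 31541, len = 238 B, covers [31541, 31778]
In-order data received: bytes [29171, 31152] (segments 1..2).
Segment 3 missing -> gap begins at byte 31153; later segments buffered out of order.
Cumulative ACK = next expected in-order byte = 29171 + 1188 + 794 = 31153

31153


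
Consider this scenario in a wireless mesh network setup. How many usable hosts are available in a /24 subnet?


Given: subnet mask /24
Host bits = 32 - 24 = 8
Total addresses = 2^8 = 256
Usable hosts = 256 - 2 (network + broadcast) = 254

254


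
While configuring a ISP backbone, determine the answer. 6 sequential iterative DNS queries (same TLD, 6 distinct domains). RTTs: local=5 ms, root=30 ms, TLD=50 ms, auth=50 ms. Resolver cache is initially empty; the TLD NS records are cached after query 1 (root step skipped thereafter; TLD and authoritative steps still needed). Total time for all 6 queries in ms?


Lookup 1 (cold cache): local + root + TLD + auth = 5 + 30 + 50 + 50 = 135 ms
Lookups 2..6 (TLD NS cached -> skip root; new domain -> still ask TLD and auth): local + TLD + auth = 5 + 50 + 50 = 105 ms each
Remaining 5 lookups: 5 * 105 = 525 ms
Total = 135 + 525 = 660 ms

660


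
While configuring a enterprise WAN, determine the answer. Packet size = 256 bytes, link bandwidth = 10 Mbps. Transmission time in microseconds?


Given: packet = 256 bytes, bandwidth = 10 Mbps
Packet in bits = 256 * 8 = 2048 bits
Bandwidth = 10 * 10^6 = 10000000 bps
Time = 2048 / 10000000 seconds
Time in us = 2048 * 10^6 / 10000000 = 204.8

204.8


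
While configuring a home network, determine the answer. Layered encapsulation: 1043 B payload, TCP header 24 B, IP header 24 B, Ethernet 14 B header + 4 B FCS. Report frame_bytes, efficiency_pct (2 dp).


TCP segment = 1043 + 24 = 1067 B
IP packet = 1067 + 24 = 1091 B
Ethernet frame = 1091 + 14 + 4 = 1109 B
Efficiency = app / frame = 1043 / 1109 = 0.940487 = 94.0487% -> 94.05% (2 dp)

1109, 94.05


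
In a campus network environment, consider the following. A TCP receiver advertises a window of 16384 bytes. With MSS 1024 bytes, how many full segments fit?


Given: RWND = 16384 bytes, MSS = 1024 bytes
Full segments = floor(RWND / MSS)
Full segments = floor(16384 / 1024)
Full segments = floor(16.0) = 16

16


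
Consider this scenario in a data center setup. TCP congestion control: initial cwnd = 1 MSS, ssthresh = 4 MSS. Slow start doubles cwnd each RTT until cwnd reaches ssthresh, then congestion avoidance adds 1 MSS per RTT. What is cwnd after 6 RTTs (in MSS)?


RTT 0: cwnd = 1 MSS (initial)
RTT 1: cwnd = 2 MSS (slow start, doubled)
RTT 2: cwnd = 4 MSS (slow start, doubled)
RTT 3: cwnd = 5 MSS (congestion avoidance, +1)
RTT 4: cwnd = 6 MSS (congestion avoidance, +1)
RTT 5: cwnd = 7 MSS (congestion avoidance, +1)
RTT 6: cwnd = 8 MSS (congestion avoidance, +1)

8


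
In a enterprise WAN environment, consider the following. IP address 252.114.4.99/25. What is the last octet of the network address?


Given: IP = 252.114.4.99, prefix = /25
Subnet mask = 255.255.255.128
Last octet of IP: 99
Last octet of mask: 128
Network last octet = 99 AND 128 = 0

0


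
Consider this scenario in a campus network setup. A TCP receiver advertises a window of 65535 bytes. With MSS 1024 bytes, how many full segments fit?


Given: RWND = 65535 bytes, MSS = 1024 bytes
Full segments = floor(RWND / MSS)
Full segments = floor(65535 / 1024)
Full segments = floor(63.999) = 63

63


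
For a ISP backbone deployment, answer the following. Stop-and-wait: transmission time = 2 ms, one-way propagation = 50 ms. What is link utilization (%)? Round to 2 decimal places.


Given: Ttrans = 2 ms, Tprop = 50 ms
RTT = 2 * Tprop = 2 * 50 = 100 ms
U = Ttrans / (Ttrans + RTT)
U = 2 / (2 + 100)
U = 2 / 102 = 0.019608
U% = 1.96%

1.96


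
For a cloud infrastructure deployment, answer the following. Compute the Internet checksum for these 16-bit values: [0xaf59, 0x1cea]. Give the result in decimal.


Given words: [0xaf59, 0x1cea]
Step 1: Sum all words
Raw sum = 44889 + 7402 = 52291
One's complement = ~52291 & 0xFFFF = 13244

13244


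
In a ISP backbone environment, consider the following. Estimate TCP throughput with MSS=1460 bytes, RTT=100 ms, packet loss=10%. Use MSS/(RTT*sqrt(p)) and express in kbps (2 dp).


Given: MSS = 1460 bytes, RTT = 100 ms, loss = 10%
RTT in seconds = 100 / 1000 = 0.1
Loss rate = 10% = 0.1
sqrt(loss) = sqrt(0.1) = 0.316227766017
Throughput (bytes/s) = 1460 / (0.1 * 0.316227766017) = 46169.2538
Throughput (kbps) = 46169.2538 * 8 / 1000 = 369.354031 -> 369.35 kbps (2 dp)

369.35


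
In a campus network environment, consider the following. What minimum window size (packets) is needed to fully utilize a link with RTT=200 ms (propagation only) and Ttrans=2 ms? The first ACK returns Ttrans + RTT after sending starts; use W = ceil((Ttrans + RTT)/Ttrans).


Given: Ttrans = 2 ms, RTT = 200 ms (= 2 * Tprop, Tprop = 100 ms)
Time until first ACK returns = Ttrans + RTT = 2 + 200 = 202 ms
Need W * Ttrans >= Ttrans + RTT  ->  W >= (Ttrans + RTT) / Ttrans
(Ttrans + RTT) / Ttrans = 202 / 2 = 101
W_min = ceil(101) = 101

101


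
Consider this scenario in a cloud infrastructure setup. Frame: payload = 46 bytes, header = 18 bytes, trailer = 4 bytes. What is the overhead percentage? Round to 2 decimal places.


Given: payload = 46 B, header = 18 B, trailer = 4 B
Overhead bytes = header + trailer = 18 + 4 = 22
Total frame = payload + overhead = 46 + 22 = 68
Overhead % = 22 / 68 * 100 = 32.3529% -> 32.35% (2 dp)

32.35


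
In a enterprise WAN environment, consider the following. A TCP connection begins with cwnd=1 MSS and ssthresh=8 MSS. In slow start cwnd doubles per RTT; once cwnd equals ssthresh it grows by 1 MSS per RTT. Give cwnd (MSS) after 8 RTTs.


RTT 0: cwnd = 1 MSS (initial)
RTT 1: cwnd = 2 MSS (slow start, doubled)
RTT 2: cwnd = 4 MSS (slow start, doubled)
RTT 3: cwnd = 8 MSS (slow start, doubled)
RTT 4: cwnd = 9 MSS (congestion avoidance, +1)
RTT 5: cwnd = 10 MSS (congestion avoidance, +1)
RTT 6: cwnd = 11 MSS (congestion avoidance, +1)
RTT 7: cwnd = 12 MSS (congestion avoidance, +1)
RTT 8: cwnd = 13 MSS (congestion avoidance, +1)

13


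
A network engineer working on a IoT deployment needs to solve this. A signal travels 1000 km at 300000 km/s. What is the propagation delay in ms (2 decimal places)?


Given: distance = 1000 km, speed = 300000 km/s
Delay = distance / speed = 1000 / 300000 seconds
Delay in ms = 1000 * 1000 / 300000
Delay = 3.3333 ms
Rounded to 2 dp = 3.33 ms

3.33


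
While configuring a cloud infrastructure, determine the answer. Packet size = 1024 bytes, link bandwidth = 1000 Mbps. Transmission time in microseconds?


Given: packet = 1024 bytes, bandwidth = 1000 Mbps
Packet in bits = 1024 * 8 = 8192 bits
Bandwidth = 1000 * 10^6 = 1000000000 bps
Time = 8192 / 1000000000 seconds
Time in us = 8192 * 10^6 / 1000000000 = 8.192

8.192


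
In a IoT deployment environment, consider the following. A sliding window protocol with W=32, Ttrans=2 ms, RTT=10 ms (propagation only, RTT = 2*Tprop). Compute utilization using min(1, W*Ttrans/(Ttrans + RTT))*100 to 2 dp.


Given: W = 32, Ttrans = 2 ms, RTT = 10 ms (= 2 * Tprop, Tprop = 5 ms)
Cycle time = Ttrans + RTT = 2 + 10 = 12 ms (first packet sent until its ACK returns)
W * Ttrans = 32 * 2 = 64 ms of sending per cycle
W * Ttrans / (Ttrans + RTT) = 64 / 12 = 5.333333
U = min(1, 5.333333) = 1.000000
U% = 100.00%

100.00


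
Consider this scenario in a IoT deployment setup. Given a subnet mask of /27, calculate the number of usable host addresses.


Given: subnet mask /27
Host bits = 32 - 27 = 5
Total addresses = 2^5 = 32
Usable hosts = 32 - 2 (network + broadcast) = 30

30


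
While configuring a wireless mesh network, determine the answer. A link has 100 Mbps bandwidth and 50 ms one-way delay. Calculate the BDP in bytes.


Given: bandwidth = 100 Mbps, delay = 50 ms
BDP in bits = 100 * 10^6 * 50 / 1000
BDP in bits = 5000000
BDP in bytes = 5000000 / 8 = 625000

625000


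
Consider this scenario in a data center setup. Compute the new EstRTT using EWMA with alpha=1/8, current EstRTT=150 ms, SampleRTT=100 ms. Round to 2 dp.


Given: EstRTT = 150 ms, SampleRTT = 100 ms, alpha = 1/8
New EstRTT = (1 - alpha) * EstRTT + alpha * SampleRTT
(7/8) * 150 = 131.25
(1/8) * 100 = 12.5
New EstRTT = 131.25 + 12.5 = 143.75 ms -> 143.75 ms (2 dp)

143.75


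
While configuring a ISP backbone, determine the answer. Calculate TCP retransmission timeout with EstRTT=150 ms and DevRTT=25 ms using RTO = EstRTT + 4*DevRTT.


Given: EstRTT = 150 ms, DevRTT = 25 ms
Timeout = EstRTT + 4 * DevRTT
4 * DevRTT = 4 * 25 = 100
Timeout = 150 + 100 = 250 ms

250


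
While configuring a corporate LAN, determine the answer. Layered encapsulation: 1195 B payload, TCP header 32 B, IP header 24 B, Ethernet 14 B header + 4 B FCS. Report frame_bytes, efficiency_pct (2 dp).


TCP segment = 1195 + 32 = 1227 B
IP packet = 1227 + 24 = 1251 B
Ethernet frame = 1251 + 14 + 4 = 1269 B
Efficiency = app / frame = 1195 / 1269 = 0.941686 = 94.1686% -> 94.17% (2 dp)

1269, 94.17


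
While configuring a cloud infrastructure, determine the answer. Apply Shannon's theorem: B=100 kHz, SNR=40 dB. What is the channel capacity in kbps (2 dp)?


Given: B = 100 kHz, SNR = 40 dB
SNR linear = 10^(40/10) = 10000
1 + SNR = 10001
log2(10001) = 13.2878566418
C = 100 * 1000 * 13.2878566418 = 1328785.6642 bps
C = 1328.785664 kbps -> 1328.79 kbps (2 dp)

1328.79


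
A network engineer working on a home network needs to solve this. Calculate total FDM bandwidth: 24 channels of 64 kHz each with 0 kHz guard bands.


Given: 24 channels, 64 kHz each, guard = 0 kHz
Channel bandwidth = 24 * 64 = 1536 kHz
Guard bands = 23 gaps * 0 kHz = 0 kHz
Total = 1536 + 0 = 1536 kHz

1536


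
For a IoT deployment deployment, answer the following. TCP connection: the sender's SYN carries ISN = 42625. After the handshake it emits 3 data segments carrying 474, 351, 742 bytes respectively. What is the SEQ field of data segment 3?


The SYN occupies sequence number ISN = 42625, so the first data byte is ISN + 1 = 42626.
SEQ of data segment i = (ISN + 1) + sum of payload sizes of segments 1..i-1.
Segment 1: SEQ = 42626, payload = 474 bytes
Segment 2: SEQ = 43100, payload = 351 bytes
Segment 3: SEQ = 43451, payload = 742 bytes
SEQ of segment 3 = 42626 + 474 + 351 = 43451

43451


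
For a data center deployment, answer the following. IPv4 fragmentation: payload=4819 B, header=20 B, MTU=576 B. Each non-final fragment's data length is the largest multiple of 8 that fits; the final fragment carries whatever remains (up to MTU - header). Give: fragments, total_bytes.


Max data per non-final fragment = floor((MTU - header)/8)*8 = floor((576 - 20)/8)*8 = floor(556/8)*8 = 552 B
Final fragment needs no 8-byte alignment: it can carry up to MTU - header = 556 B
Non-final fragments needed = ceil((payload - 556) / 552) = ceil(4263/552) = ceil(7.7228) = 8
Number of fragments = 8 + 1 = 9
Fragment sizes (data): 8 * 552 B + 403 B (last, 403 <= 556 OK)
Total bytes sent = payload + n_frags * header = 4819 + 9*20 = 4819 + 180 = 4999 B

9, 4999


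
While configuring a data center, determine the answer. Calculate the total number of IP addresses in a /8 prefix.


Given: CIDR prefix /8
Host bits = 32 - 8 = 24
Total addresses = 2^24 = 16777216

16777216


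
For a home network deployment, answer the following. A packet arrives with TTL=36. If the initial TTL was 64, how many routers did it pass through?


Given: initial TTL = 64, received TTL = 36
Hops = initial TTL - received TTL
Hops = 64 - 36 = 28

28


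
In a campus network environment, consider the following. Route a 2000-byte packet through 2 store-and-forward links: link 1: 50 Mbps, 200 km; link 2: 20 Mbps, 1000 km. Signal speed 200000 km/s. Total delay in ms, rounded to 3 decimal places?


Packet = 2000 bytes = 16000 bits. Store-and-forward: sum (t_trans + t_prop) per link.
Link 1: t_trans = 16000/(50*10^6) s = 0.3200 ms; t_prop = 200/200000 s = 1.0000 ms; subtotal = 1.3200 ms
Link 2: t_trans = 16000/(20*10^6) s = 0.8000 ms; t_prop = 1000/200000 s = 5.0000 ms; subtotal = 5.8000 ms
End-to-end = 1.3200 + 5.8000 = 7.1200 ms -> 7.120 ms (3 dp)

7.120


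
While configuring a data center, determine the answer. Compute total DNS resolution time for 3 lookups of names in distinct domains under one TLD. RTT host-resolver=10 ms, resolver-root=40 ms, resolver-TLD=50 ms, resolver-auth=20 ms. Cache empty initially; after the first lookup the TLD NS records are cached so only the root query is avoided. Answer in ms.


Lookup 1 (cold cache): local + root + TLD + auth = 10 + 40 + 50 + 20 = 120 ms
Lookups 2..3 (TLD NS cached -> skip root; new domain -> still ask TLD and auth): local + TLD + auth = 10 + 50 + 20 = 80 ms each
Remaining 2 lookups: 2 * 80 = 160 ms
Total = 120 + 160 = 280 ms

280


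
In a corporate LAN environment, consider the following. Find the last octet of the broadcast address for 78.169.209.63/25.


Given: IP = 78.169.209.63, prefix = /25
Host bits = 32 - 25 = 7
Network last octet = 63 AND mask = 0
Host part size = 2^7 - 1 = 127
Broadcast last octet = 0 OR 127 = 127

127


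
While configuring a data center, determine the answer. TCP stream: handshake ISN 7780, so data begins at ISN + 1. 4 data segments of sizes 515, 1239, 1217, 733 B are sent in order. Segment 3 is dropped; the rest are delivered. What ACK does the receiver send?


SYN uses sequence number 7780; first data byte = ISN + 1 = 7781.
Segment 1: SEQ = 7781, len = 515 B, covers [7781, 8295]
Segment 2: SEQ = 8296, len = 1239 B, covers [8296, 9534]
Segment 3: SEQ = 9535, len = 1217 B, covers [9535, 10751] [LOST]
Segment 4: SEQ = 10752, len = 733 B, covers [10752, 11484]
In-order data received: bytes [7781, 9534] (segments 1..2).
Segment 3 missing -> gap begins at byte 9535; later segments buffered out of order.
Cumulative ACK = next expected in-order byte = 7781 + 515 + 1239 = 9535

9535


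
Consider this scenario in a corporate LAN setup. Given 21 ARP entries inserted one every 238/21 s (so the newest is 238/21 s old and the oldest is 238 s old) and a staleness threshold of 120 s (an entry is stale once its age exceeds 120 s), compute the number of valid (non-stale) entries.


Ages are k * 238/21 s for k = 1..21 (spacing = 11.3333 s).
Entry k is valid iff k * 238/21 <= 120 iff k <= 21 * 120 / 238 = 10.5882
n_valid = floor(10.5882) = 10
(n_stale = 21 - 10 = 11)

10


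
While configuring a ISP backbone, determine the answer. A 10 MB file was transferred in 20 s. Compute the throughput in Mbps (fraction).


Given: file = 10 MB, time = 20 s
File in Mb = 10 * 8 = 80 Mb
Throughput = 80 / 20 Mbps
Throughput = 4 Mbps

4


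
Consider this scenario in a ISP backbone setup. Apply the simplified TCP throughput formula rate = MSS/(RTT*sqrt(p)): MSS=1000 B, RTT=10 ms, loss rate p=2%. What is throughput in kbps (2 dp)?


Given: MSS = 1000 bytes, RTT = 10 ms, loss = 2%
RTT in seconds = 10 / 1000 = 0.01
Loss rate = 2% = 0.02
sqrt(loss) = sqrt(0.02) = 0.141421356237
Throughput (bytes/s) = 1000 / (0.01 * 0.141421356237) = 707106.7812
Throughput (kbps) = 707106.7812 * 8 / 1000 = 5656.854249 -> 5656.85 kbps (2 dp)

5656.85


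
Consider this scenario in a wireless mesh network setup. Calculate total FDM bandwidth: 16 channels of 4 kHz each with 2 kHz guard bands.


Given: 16 channels, 4 kHz each, guard = 2 kHz
Channel bandwidth = 16 * 4 = 64 kHz
Guard bands = 15 gaps * 2 kHz = 30 kHz
Total = 64 + 30 = 94 kHz

94


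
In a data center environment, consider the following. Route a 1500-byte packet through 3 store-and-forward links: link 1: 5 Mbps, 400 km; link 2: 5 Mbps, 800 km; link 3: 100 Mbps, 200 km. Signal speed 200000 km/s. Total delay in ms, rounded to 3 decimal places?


Packet = 1500 bytes = 12000 bits. Store-and-forward: sum (t_trans + t_prop) per link.
Link 1: t_trans = 12000/(5*10^6) s = 2.4000 ms; t_prop = 400/200000 s = 2.0000 ms; subtotal = 4.4000 ms
Link 2: t_trans = 12000/(5*10^6) s = 2.4000 ms; t_prop = 800/200000 s = 4.0000 ms; subtotal = 6.4000 ms
Link 3: t_trans = 12000/(100*10^6) s = 0.1200 ms; t_prop = 200/200000 s = 1.0000 ms; subtotal = 1.1200 ms
End-to-end = 4.4000 + 6.4000 + 1.1200 = 11.9200 ms -> 11.920 ms (3 dp)

11.920


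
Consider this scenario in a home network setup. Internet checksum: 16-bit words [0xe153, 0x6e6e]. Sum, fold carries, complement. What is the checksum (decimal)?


Given words: [0xe153, 0x6e6e]
Step 1: Sum all words
Raw sum = 57683 + 28270 = 85953
Step 2: Fold carry: (20417 + 1) = 20418
One's complement = ~20418 & 0xFFFF = 45117

45117


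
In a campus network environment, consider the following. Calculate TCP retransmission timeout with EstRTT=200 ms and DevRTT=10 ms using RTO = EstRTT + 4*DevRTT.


Given: EstRTT = 200 ms, DevRTT = 10 ms
Timeout = EstRTT + 4 * DevRTT
4 * DevRTT = 4 * 10 = 40
Timeout = 200 + 40 = 240 ms

240


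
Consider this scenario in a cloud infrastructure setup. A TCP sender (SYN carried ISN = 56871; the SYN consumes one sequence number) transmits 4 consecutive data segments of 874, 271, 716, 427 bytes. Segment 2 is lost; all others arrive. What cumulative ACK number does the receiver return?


SYN uses sequence number 56871; first data byte = ISN + 1 = 56872.
Segment 1: SEQ = 56872, len = 874 B, covers [56872, 57745]
Segment 2: SEQ = 57746, len = 271 B, covers [57746, 58016] [LOST]
Segment 3: SEQ = 58017, len = 716 B, covers [58017, 58732]
Segment 4: SEQ = 58733, len = 427 B, covers [58733, 59159]
In-order data received: bytes [56872, 57745] (segments 1..1).
Segment 2 missing -> gap begins at byte 57746; later segments buffered out of order.
Cumulative ACK = next expected in-order byte = 56872 + 874 = 57746

57746


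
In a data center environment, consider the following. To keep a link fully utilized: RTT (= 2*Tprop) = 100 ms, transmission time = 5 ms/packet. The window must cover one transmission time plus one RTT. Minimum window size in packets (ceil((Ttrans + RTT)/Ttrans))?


Given: Ttrans = 5 ms, RTT = 100 ms (= 2 * Tprop, Tprop = 50 ms)
Time until first ACK returns = Ttrans + RTT = 5 + 100 = 105 ms
Need W * Ttrans >= Ttrans + RTT  ->  W >= (Ttrans + RTT) / Ttrans
(Ttrans + RTT) / Ttrans = 105 / 5 = 21
W_min = ceil(21) = 21

21
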